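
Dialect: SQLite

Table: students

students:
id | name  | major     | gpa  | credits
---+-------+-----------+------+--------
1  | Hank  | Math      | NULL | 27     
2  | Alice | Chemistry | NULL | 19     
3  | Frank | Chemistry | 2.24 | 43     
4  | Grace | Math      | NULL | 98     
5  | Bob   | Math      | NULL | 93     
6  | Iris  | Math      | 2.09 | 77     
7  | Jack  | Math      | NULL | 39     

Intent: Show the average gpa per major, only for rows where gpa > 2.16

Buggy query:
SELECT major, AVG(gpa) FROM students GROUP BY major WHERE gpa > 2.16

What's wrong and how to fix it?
Bug: WHERE cannot follow GROUP BY

Fix: Move the WHERE clause before GROUP BY

Corrected query:
SELECT major, AVG(gpa) FROM students WHERE gpa > 2.16 GROUP BY major

Result:
major     | AVG(gpa)
----------+---------
Chemistry | 2.24    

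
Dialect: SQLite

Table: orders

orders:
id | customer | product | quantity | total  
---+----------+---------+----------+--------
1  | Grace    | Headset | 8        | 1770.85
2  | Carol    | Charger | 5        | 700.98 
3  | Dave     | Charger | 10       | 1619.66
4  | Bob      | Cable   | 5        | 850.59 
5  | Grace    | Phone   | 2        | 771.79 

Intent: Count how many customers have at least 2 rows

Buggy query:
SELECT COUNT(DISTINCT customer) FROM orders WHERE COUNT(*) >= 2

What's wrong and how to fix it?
Bug: COUNT(*) cannot appear in WHERE; the per-group count doesn't exist yet

Fix: Use a subquery that GROUPs and filters with HAVING, then count its rows

Corrected query:
SELECT COUNT(*) FROM (SELECT customer FROM orders GROUP BY customer HAVING COUNT(*) >= 2)

Result:
COUNT(*)
--------
1       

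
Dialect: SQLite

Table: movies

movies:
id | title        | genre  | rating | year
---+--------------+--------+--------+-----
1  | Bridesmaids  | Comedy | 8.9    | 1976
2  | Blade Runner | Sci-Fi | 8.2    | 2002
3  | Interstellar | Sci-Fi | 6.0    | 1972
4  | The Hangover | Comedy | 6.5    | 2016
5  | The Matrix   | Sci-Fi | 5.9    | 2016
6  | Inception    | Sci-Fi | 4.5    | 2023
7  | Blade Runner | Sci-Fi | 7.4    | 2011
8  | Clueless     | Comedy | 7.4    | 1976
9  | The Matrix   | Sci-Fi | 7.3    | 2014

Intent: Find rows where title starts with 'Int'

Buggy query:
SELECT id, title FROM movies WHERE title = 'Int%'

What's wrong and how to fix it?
Bug: Wildcards only work with LIKE; '=' treats '%' as a literal character

Fix: Replace '=' with LIKE so 'Int%' is treated as a pattern

Corrected query:
SELECT id, title FROM movies WHERE title LIKE 'Int%'

Result:
id | title       
---+-------------
3  | Interstellar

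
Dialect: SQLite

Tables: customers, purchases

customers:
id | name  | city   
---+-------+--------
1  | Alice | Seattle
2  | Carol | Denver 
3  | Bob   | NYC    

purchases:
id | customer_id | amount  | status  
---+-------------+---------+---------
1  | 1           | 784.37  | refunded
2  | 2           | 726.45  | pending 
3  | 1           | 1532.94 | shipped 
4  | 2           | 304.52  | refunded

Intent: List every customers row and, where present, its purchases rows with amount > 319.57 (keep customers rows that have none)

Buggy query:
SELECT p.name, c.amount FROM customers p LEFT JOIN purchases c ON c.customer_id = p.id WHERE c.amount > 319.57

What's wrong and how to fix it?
Bug: A WHERE condition on the right-hand table after LEFT JOIN drops unmatched parents

Fix: Put 'c.amount > 319.57' in the JOIN's ON clause instead of WHERE

Corrected query:
SELECT p.name, c.amount FROM customers p LEFT JOIN purchases c ON c.customer_id = p.id AND c.amount > 319.57

Result:
name  | amount 
------+--------
Alice | 784.37 
Alice | 1532.94
Carol | 726.45 
Bob   | NULL   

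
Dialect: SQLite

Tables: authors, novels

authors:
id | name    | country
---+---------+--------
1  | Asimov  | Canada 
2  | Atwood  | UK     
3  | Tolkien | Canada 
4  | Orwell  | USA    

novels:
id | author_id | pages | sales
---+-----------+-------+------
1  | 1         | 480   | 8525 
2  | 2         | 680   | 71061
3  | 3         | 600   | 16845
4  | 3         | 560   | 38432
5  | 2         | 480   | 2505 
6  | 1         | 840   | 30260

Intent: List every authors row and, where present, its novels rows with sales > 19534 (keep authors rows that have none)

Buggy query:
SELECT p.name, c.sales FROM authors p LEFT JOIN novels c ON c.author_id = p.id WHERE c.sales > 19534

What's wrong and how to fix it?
Bug: Filtering c.sales in WHERE discards the NULL rows produced by LEFT JOIN, turning it into an inner join

Fix: Move the right-table condition into the ON clause so unmatched parents are kept

Corrected query:
SELECT p.name, c.sales FROM authors p LEFT JOIN novels c ON c.author_id = p.id AND c.sales > 19534

Result:
name    | sales
--------+------
Asimov  | 30260
Atwood  | 71061
Tolkien | 38432
Orwell  | NULL 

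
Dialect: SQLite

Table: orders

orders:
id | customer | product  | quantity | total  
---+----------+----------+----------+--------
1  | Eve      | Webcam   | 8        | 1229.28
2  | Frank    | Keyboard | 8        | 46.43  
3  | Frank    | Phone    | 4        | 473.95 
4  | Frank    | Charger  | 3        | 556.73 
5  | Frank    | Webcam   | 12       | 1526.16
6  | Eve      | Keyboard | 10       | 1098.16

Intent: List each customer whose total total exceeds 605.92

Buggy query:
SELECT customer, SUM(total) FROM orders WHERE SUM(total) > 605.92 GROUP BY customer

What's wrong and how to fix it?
Bug: WHERE runs before GROUP BY, so aggregates aren't available there

Fix: Move the aggregate condition to a HAVING clause

Corrected query:
SELECT customer, SUM(total) FROM orders GROUP BY customer HAVING SUM(total) > 605.92

Result:
customer | SUM(total)
---------+-----------
Eve      | 2327.44   
Frank    | 2603.27   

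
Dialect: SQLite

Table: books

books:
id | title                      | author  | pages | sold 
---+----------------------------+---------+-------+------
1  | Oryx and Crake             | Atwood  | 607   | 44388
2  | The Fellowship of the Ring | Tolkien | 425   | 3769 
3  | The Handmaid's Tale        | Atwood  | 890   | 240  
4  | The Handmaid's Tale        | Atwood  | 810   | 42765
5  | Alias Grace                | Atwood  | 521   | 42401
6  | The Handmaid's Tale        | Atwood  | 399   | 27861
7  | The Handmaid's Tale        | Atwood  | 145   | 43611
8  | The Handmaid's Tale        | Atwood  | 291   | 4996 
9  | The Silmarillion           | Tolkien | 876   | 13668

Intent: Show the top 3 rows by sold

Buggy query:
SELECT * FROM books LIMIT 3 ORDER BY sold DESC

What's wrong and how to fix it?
Bug: LIMIT must come after ORDER BY

Fix: Sort with ORDER BY, then apply LIMIT

Corrected query:
SELECT * FROM books ORDER BY sold DESC LIMIT 3

Result:
id | title               | author | pages | sold 
---+---------------------+--------+-------+------
1  | Oryx and Crake      | Atwood | 607   | 44388
7  | The Handmaid's Tale | Atwood | 145   | 43611
4  | The Handmaid's Tale | Atwood | 810   | 42765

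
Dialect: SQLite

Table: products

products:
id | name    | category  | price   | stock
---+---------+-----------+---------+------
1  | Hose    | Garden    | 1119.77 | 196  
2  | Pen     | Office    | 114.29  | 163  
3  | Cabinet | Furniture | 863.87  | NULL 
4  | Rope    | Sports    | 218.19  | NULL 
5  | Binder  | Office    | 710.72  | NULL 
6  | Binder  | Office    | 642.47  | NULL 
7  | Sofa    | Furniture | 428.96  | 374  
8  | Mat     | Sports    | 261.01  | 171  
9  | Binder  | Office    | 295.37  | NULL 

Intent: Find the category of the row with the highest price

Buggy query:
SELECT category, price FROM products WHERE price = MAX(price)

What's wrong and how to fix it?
Bug: MAX(price) is an aggregate and cannot be used directly in WHERE

Fix: Wrap MAX in a scalar subquery so WHERE compares against a single value

Corrected query:
SELECT category, price FROM products WHERE price = (SELECT MAX(price) FROM products)

Result:
category | price  
---------+--------
Garden   | 1119.77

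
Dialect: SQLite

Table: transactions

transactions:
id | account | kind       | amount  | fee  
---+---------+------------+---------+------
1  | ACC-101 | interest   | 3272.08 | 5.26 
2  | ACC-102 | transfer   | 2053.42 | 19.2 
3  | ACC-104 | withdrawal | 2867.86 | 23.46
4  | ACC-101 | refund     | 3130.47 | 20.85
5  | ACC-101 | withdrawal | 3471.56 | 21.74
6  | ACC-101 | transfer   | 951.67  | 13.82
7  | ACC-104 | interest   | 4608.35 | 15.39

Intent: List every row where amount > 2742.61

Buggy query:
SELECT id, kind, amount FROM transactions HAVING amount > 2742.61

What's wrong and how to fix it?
Bug: This is a non-aggregate query (no GROUP BY, no aggregates), so in SQLite the HAVING clause is invalid here; a row-level condition belongs in WHERE

Fix: Replace HAVING with WHERE since the condition applies to individual rows

Corrected query:
SELECT id, kind, amount FROM transactions WHERE amount > 2742.61

Result:
id | kind       | amount 
---+------------+--------
1  | interest   | 3272.08
3  | withdrawal | 2867.86
4  | refund     | 3130.47
5  | withdrawal | 3471.56
7  | interest   | 4608.35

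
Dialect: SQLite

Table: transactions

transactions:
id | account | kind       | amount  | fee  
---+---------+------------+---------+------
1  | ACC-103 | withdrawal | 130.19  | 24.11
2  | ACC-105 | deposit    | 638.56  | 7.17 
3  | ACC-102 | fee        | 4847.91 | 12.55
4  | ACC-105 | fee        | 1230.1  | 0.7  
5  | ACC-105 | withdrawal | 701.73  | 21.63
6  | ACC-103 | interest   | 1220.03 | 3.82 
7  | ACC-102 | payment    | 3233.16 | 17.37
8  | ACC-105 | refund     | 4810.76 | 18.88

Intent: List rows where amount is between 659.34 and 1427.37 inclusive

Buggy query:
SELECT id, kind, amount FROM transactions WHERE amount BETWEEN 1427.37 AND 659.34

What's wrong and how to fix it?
Bug: The bounds are reversed; BETWEEN a AND b requires a <= b to match anything

Fix: Write BETWEEN 659.34 AND 1427.37

Corrected query:
SELECT id, kind, amount FROM transactions WHERE amount BETWEEN 659.34 AND 1427.37

Result:
id | kind       | amount 
---+------------+--------
4  | fee        | 1230.1 
5  | withdrawal | 701.73 
6  | interest   | 1220.03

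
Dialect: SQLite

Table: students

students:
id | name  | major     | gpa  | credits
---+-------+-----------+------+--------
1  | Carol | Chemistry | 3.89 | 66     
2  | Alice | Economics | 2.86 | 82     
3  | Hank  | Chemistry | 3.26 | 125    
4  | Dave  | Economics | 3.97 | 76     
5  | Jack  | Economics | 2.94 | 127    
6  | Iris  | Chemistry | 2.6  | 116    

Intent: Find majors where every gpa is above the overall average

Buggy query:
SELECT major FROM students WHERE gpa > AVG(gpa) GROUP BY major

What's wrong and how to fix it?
Bug: WHERE evaluates per row before aggregation, so AVG() is unavailable

Fix: Compute the overall average in a scalar subquery and compare each group's MIN against it in HAVING

Corrected query:
SELECT major FROM students GROUP BY major HAVING MIN(gpa) > (SELECT AVG(gpa) FROM students)

Result:
(no rows)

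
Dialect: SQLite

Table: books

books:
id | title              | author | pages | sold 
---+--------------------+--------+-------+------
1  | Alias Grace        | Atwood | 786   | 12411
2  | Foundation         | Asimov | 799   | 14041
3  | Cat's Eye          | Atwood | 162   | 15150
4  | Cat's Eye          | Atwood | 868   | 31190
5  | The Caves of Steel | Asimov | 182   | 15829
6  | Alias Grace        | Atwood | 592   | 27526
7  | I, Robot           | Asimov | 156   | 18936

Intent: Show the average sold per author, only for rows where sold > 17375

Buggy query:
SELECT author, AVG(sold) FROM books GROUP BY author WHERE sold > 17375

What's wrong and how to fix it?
Bug: Row-level WHERE must come before GROUP BY in the clause order

Fix: Place WHERE between FROM and GROUP BY

Corrected query:
SELECT author, AVG(sold) FROM books WHERE sold > 17375 GROUP BY author

Result:
author | AVG(sold)
-------+----------
Asimov | 18936    
Atwood | 29358    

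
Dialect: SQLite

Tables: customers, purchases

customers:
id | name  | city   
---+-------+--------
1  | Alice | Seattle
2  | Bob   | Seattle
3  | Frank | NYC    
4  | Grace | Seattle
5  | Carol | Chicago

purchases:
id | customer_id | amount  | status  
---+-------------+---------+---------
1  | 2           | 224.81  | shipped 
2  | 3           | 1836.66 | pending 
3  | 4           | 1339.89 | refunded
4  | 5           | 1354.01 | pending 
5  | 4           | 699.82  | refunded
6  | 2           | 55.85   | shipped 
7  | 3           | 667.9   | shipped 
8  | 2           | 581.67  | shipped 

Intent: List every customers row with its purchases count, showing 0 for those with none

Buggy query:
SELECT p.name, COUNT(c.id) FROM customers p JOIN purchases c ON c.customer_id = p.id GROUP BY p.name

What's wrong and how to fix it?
Bug: An inner join excludes parents with zero children

Fix: Switch to LEFT JOIN to retain unmatched parent rows

Corrected query:
SELECT p.name, COUNT(c.id) FROM customers p LEFT JOIN purchases c ON c.customer_id = p.id GROUP BY p.name

Result:
name  | COUNT(c.id)
------+------------
Alice | 0          
Bob   | 3          
Carol | 1          
Frank | 2          
Grace | 2          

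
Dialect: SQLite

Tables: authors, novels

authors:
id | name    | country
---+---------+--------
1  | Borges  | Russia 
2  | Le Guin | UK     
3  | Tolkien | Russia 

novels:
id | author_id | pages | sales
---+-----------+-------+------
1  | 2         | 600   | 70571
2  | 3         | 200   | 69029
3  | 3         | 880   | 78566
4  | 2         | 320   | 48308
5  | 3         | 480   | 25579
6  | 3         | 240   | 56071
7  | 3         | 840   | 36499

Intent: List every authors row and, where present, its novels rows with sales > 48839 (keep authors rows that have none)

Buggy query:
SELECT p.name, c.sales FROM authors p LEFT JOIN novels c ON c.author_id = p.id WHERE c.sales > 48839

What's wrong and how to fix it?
Bug: A WHERE condition on the right-hand table after LEFT JOIN drops unmatched parents

Fix: Put 'c.sales > 48839' in the JOIN's ON clause instead of WHERE

Corrected query:
SELECT p.name, c.sales FROM authors p LEFT JOIN novels c ON c.author_id = p.id AND c.sales > 48839

Result:
name    | sales
--------+------
Borges  | NULL 
Le Guin | 70571
Tolkien | 56071
Tolkien | 69029
Tolkien | 78566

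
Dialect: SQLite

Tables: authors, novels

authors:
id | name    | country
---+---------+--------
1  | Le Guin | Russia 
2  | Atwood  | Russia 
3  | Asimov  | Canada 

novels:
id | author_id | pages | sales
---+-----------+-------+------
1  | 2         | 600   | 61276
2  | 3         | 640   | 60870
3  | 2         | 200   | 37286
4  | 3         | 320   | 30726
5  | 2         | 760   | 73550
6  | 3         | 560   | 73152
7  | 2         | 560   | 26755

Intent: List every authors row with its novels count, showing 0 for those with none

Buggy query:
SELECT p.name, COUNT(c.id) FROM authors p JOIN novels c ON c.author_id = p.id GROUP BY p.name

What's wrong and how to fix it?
Bug: INNER JOIN drops authors rows that have no matching novels rows

Fix: Use LEFT JOIN so parents without children still appear (COUNT(c.id) gives 0)

Corrected query:
SELECT p.name, COUNT(c.id) FROM authors p LEFT JOIN novels c ON c.author_id = p.id GROUP BY p.name

Result:
name    | COUNT(c.id)
--------+------------
Asimov  | 3          
Atwood  | 4          
Le Guin | 0          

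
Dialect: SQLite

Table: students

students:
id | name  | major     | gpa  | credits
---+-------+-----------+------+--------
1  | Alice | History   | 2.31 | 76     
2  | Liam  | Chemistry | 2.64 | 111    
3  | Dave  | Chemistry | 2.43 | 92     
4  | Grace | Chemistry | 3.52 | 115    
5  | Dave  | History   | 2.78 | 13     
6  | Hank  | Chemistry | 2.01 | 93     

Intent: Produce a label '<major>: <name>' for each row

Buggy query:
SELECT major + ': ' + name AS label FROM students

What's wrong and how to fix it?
Bug: SQLite uses || for string concatenation; + coerces text to numbers (yielding 0)

Fix: Use the || operator for string concatenation

Corrected query:
SELECT major || ': ' || name AS label FROM students

Result:
label           
----------------
History: Alice  
Chemistry: Liam 
Chemistry: Dave 
Chemistry: Grace
History: Dave   
Chemistry: Hank 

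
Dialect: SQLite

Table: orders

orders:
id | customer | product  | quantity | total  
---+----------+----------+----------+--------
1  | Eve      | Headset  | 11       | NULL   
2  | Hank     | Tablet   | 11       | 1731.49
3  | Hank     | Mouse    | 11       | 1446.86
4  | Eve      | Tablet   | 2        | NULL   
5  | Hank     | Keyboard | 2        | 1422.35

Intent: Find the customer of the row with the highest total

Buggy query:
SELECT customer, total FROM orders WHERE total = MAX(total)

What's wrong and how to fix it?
Bug: MAX(total) is an aggregate and cannot be used directly in WHERE

Fix: Wrap MAX in a scalar subquery so WHERE compares against a single value

Corrected query:
SELECT customer, total FROM orders WHERE total = (SELECT MAX(total) FROM orders)

Result:
customer | total  
---------+--------
Hank     | 1731.49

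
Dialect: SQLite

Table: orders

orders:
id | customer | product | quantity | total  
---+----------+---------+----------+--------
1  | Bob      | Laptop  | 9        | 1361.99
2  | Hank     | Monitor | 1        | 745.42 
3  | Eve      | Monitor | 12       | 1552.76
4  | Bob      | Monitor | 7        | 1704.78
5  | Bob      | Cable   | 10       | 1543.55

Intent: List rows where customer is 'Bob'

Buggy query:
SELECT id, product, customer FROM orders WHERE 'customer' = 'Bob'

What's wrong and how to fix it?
Bug: Single quotes denote string literals in SQL; the column name is being compared as a constant string

Fix: Remove the quotes around the column name (or use double quotes for an identifier)

Corrected query:
SELECT id, product, customer FROM orders WHERE customer = 'Bob'

Result:
id | product | customer
---+---------+---------
1  | Laptop  | Bob     
4  | Monitor | Bob     
5  | Cable   | Bob     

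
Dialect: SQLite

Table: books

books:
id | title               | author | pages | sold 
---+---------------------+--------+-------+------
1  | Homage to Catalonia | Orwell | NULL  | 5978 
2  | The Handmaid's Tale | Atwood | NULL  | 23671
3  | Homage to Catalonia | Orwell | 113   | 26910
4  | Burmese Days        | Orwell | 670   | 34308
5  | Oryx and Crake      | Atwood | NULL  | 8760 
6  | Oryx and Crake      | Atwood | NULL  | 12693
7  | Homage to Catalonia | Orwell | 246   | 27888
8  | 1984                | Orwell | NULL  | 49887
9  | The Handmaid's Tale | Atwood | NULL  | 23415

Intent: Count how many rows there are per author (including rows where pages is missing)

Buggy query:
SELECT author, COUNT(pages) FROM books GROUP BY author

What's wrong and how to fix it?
Bug: COUNT(pages) skips NULLs, so groups with missing pages are undercounted

Fix: Replace COUNT(pages) with COUNT(*)

Corrected query:
SELECT author, COUNT(*) FROM books GROUP BY author

Result:
author | COUNT(*)
-------+---------
Atwood | 4       
Orwell | 5       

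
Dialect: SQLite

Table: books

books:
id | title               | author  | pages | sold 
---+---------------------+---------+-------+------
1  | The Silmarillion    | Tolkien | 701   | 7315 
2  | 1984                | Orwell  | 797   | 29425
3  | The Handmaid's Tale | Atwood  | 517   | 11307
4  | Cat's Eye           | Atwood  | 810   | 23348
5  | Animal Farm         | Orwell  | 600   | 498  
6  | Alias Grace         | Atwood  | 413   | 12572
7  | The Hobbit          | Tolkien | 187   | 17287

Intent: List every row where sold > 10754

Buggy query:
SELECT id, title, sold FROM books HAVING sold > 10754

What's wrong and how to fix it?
Bug: HAVING filters the output of aggregation, but this query has no GROUP BY and no aggregate functions, so SQLite rejects it (HAVING clause on a non-aggregate query); the condition here is per row

Fix: Replace HAVING with WHERE since the condition applies to individual rows

Corrected query:
SELECT id, title, sold FROM books WHERE sold > 10754

Result:
id | title               | sold 
---+---------------------+------
2  | 1984                | 29425
3  | The Handmaid's Tale | 11307
4  | Cat's Eye           | 23348
6  | Alias Grace         | 12572
7  | The Hobbit          | 17287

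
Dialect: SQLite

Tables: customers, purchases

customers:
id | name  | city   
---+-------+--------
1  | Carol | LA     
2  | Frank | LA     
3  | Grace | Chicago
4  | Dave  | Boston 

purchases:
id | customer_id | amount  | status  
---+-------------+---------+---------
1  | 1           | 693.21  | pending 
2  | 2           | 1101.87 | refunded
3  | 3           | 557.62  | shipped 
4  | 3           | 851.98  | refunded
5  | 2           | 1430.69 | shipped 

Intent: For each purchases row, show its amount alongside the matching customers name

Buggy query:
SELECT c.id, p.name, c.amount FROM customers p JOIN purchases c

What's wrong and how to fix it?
Bug: JOIN with no ON clause produces a cartesian product; every purchases row pairs with every customers row

Fix: Specify the join condition linking the foreign key to the parent id

Corrected query:
SELECT c.id, p.name, c.amount FROM customers p JOIN purchases c ON c.customer_id = p.id

Result:
id | name  | amount 
---+-------+--------
1  | Carol | 693.21 
2  | Frank | 1101.87
3  | Grace | 557.62 
4  | Grace | 851.98 
5  | Frank | 1430.69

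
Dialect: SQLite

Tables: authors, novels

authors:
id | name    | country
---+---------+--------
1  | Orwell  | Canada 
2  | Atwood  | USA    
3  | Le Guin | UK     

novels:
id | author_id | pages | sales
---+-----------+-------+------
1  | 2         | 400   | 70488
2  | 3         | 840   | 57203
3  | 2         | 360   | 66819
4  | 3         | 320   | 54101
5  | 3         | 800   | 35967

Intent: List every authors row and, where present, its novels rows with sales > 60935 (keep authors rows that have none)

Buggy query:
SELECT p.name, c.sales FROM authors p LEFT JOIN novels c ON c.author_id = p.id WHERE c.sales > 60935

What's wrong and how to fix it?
Bug: Filtering c.sales in WHERE discards the NULL rows produced by LEFT JOIN, turning it into an inner join

Fix: Move the right-table condition into the ON clause so unmatched parents are kept

Corrected query:
SELECT p.name, c.sales FROM authors p LEFT JOIN novels c ON c.author_id = p.id AND c.sales > 60935

Result:
name    | sales
--------+------
Orwell  | NULL 
Atwood  | 66819
Atwood  | 70488
Le Guin | NULL 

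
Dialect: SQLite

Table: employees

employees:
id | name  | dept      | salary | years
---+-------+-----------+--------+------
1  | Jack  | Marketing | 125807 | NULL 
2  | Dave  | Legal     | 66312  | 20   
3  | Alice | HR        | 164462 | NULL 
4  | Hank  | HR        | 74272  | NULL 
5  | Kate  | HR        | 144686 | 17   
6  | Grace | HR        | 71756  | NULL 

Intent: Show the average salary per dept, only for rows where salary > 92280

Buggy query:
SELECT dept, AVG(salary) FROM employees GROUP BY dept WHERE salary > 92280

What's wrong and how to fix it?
Bug: Row-level WHERE must come before GROUP BY in the clause order

Fix: Place WHERE between FROM and GROUP BY

Corrected query:
SELECT dept, AVG(salary) FROM employees WHERE salary > 92280 GROUP BY dept

Result:
dept      | AVG(salary)
----------+------------
HR        | 154574     
Marketing | 125807     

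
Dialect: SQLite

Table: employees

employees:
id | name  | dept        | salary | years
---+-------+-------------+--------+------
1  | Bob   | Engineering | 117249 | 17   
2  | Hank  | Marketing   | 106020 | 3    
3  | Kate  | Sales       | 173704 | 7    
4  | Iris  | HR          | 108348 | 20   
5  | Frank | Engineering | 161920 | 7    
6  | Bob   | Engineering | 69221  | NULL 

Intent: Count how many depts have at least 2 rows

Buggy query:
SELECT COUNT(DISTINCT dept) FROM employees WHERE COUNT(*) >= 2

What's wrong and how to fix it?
Bug: WHERE filters individual rows, not groups, so a group-level COUNT is invalid there

Fix: Use a subquery that GROUPs and filters with HAVING, then count its rows

Corrected query:
SELECT COUNT(*) FROM (SELECT dept FROM employees GROUP BY dept HAVING COUNT(*) >= 2)

Result:
COUNT(*)
--------
1       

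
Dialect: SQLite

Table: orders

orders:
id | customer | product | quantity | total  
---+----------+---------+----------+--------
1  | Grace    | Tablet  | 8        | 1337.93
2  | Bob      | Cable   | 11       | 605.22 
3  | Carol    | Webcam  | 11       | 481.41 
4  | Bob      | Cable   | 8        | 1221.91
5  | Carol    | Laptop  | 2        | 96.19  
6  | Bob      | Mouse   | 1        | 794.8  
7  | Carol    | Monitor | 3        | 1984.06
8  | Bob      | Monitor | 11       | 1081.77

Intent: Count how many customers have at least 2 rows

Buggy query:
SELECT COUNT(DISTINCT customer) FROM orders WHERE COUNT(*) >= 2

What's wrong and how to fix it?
Bug: COUNT(*) cannot appear in WHERE; the per-group count doesn't exist yet

Fix: Group first with HAVING COUNT(*) >= 2, then COUNT the resulting groups

Corrected query:
SELECT COUNT(*) FROM (SELECT customer FROM orders GROUP BY customer HAVING COUNT(*) >= 2)

Result:
COUNT(*)
--------
2       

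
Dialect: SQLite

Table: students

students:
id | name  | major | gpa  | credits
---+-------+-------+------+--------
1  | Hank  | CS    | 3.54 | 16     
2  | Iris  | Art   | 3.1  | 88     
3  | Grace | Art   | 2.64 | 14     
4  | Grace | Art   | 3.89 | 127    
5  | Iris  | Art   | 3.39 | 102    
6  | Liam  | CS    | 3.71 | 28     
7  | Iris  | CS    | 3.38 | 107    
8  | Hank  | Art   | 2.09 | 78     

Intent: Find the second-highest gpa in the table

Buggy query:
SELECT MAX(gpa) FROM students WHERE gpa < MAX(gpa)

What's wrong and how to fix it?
Bug: The inner MAX is an aggregate inside WHERE, which is not allowed

Fix: Put the inner MAX in a scalar subquery

Corrected query:
SELECT MAX(gpa) FROM students WHERE gpa < (SELECT MAX(gpa) FROM students)

Result:
MAX(gpa)
--------
3.71    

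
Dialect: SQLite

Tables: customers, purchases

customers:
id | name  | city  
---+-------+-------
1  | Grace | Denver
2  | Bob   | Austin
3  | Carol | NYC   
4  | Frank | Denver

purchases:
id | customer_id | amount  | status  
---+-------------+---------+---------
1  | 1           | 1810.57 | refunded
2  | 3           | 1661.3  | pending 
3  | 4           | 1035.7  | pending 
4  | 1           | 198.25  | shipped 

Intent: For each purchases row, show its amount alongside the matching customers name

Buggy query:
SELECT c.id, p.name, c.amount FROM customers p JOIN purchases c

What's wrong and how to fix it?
Bug: Missing join condition: each purchases row is matched to all customers rows instead of just its own

Fix: Add ON c.customer_id = p.id to the JOIN

Corrected query:
SELECT c.id, p.name, c.amount FROM customers p JOIN purchases c ON c.customer_id = p.id

Result:
id | name  | amount 
---+-------+--------
1  | Grace | 1810.57
2  | Carol | 1661.3 
3  | Frank | 1035.7 
4  | Grace | 198.25 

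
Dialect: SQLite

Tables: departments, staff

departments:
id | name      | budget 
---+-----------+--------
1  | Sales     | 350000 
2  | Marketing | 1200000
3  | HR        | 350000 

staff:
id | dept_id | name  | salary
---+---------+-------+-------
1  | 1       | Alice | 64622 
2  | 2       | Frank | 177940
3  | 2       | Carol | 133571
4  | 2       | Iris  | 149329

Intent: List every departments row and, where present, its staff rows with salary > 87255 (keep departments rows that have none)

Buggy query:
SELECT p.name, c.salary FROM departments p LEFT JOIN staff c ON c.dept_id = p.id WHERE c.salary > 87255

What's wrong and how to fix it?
Bug: A WHERE condition on the right-hand table after LEFT JOIN drops unmatched parents

Fix: Put 'c.salary > 87255' in the JOIN's ON clause instead of WHERE

Corrected query:
SELECT p.name, c.salary FROM departments p LEFT JOIN staff c ON c.dept_id = p.id AND c.salary > 87255

Result:
name      | salary
----------+-------
Sales     | NULL  
Marketing | 133571
Marketing | 149329
Marketing | 177940
HR        | NULL  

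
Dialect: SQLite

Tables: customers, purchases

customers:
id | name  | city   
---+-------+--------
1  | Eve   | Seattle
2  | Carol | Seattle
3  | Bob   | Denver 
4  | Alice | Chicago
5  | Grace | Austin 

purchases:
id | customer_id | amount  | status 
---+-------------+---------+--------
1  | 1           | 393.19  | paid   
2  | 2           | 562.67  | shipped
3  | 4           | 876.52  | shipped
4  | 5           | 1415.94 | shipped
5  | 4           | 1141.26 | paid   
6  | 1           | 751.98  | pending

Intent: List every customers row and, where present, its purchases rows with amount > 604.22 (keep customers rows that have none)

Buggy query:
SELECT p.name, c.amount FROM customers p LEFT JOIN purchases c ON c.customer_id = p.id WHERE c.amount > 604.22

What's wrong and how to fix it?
Bug: A WHERE condition on the right-hand table after LEFT JOIN drops unmatched parents

Fix: Move the right-table condition into the ON clause so unmatched parents are kept

Corrected query:
SELECT p.name, c.amount FROM customers p LEFT JOIN purchases c ON c.customer_id = p.id AND c.amount > 604.22

Result:
name  | amount 
------+--------
Eve   | 751.98 
Carol | NULL   
Bob   | NULL   
Alice | 876.52 
Alice | 1141.26
Grace | 1415.94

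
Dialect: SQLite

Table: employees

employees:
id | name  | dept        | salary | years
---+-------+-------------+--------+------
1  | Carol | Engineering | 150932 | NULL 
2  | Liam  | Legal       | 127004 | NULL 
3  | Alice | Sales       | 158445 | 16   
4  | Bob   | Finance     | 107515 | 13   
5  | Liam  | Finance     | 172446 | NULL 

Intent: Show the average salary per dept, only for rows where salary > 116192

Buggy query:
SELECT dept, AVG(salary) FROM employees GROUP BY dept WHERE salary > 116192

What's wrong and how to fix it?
Bug: WHERE cannot follow GROUP BY

Fix: Move the WHERE clause before GROUP BY

Corrected query:
SELECT dept, AVG(salary) FROM employees WHERE salary > 116192 GROUP BY dept

Result:
dept        | AVG(salary)
------------+------------
Engineering | 150932     
Finance     | 172446     
Legal       | 127004     
Sales       | 158445     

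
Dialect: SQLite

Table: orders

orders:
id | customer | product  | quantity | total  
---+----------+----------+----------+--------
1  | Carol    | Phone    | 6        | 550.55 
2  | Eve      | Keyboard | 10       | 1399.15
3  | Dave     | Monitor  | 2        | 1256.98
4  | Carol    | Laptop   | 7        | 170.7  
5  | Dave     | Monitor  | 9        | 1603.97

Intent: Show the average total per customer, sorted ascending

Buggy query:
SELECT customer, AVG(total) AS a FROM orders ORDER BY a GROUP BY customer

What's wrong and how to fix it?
Bug: GROUP BY must precede ORDER BY

Fix: Reorder: SELECT … FROM … GROUP BY … ORDER BY …

Corrected query:
SELECT customer, AVG(total) AS a FROM orders GROUP BY customer ORDER BY a

Result:
customer | a       
---------+---------
Carol    | 360.625 
Eve      | 1399.15 
Dave     | 1430.475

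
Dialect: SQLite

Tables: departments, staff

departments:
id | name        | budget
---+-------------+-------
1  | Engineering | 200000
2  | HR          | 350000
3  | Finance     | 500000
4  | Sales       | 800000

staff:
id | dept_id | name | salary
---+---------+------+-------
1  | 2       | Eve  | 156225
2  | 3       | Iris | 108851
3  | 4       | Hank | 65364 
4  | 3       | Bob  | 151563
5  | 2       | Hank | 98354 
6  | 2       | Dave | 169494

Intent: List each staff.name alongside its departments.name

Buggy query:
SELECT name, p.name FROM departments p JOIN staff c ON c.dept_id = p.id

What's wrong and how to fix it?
Bug: 'name' exists in both joined tables, so the database can't tell which one is meant

Fix: Prefix ambiguous columns with the table alias

Corrected query:
SELECT c.name, p.name FROM departments p JOIN staff c ON c.dept_id = p.id

Result:
name | name   
-----+--------
Eve  | HR     
Iris | Finance
Hank | Sales  
Bob  | Finance
Hank | HR     
Dave | HR     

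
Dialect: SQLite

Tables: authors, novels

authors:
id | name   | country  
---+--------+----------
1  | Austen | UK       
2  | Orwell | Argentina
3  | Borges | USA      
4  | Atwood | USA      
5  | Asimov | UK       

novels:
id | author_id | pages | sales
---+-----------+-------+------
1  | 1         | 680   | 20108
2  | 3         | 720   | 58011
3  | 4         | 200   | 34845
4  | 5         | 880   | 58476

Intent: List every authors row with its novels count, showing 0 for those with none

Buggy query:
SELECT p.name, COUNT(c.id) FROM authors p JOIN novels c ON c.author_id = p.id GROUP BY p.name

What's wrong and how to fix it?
Bug: An inner join excludes parents with zero children

Fix: Use LEFT JOIN so parents without children still appear (COUNT(c.id) gives 0)

Corrected query:
SELECT p.name, COUNT(c.id) FROM authors p LEFT JOIN novels c ON c.author_id = p.id GROUP BY p.name

Result:
name   | COUNT(c.id)
-------+------------
Asimov | 1          
Atwood | 1          
Austen | 1          
Borges | 1          
Orwell | 0          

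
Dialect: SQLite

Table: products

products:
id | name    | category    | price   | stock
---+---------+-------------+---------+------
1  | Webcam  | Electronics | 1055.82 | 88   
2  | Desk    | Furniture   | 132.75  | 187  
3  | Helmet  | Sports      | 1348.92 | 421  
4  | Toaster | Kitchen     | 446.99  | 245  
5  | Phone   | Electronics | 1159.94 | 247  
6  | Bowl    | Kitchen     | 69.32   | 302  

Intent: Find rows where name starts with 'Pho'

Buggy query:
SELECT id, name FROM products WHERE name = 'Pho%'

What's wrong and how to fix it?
Bug: Wildcards only work with LIKE; '=' treats '%' as a literal character

Fix: Replace '=' with LIKE so 'Pho%' is treated as a pattern

Corrected query:
SELECT id, name FROM products WHERE name LIKE 'Pho%'

Result:
id | name 
---+------
5  | Phone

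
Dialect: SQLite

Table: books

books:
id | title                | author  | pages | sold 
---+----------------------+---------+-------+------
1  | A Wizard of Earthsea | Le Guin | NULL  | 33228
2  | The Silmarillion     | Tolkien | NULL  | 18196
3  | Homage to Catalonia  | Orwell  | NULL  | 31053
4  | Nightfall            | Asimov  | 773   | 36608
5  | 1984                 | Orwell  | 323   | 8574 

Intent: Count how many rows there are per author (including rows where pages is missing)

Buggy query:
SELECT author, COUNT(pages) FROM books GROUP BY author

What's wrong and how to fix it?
Bug: COUNT(pages) skips NULLs, so groups with missing pages are undercounted

Fix: Use COUNT(*) to count all rows regardless of NULL

Corrected query:
SELECT author, COUNT(*) FROM books GROUP BY author

Result:
author  | COUNT(*)
--------+---------
Asimov  | 1       
Le Guin | 1       
Orwell  | 2       
Tolkien | 1       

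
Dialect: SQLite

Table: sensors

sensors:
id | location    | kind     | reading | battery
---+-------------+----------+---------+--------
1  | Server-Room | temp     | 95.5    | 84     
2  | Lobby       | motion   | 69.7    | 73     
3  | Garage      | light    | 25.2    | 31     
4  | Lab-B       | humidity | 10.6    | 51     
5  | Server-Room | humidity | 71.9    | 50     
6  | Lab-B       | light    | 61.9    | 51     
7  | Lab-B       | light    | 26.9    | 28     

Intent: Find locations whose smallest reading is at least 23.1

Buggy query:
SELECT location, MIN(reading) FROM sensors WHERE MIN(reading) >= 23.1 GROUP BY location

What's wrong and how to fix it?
Bug: MIN() in WHERE is a misuse of aggregate

Fix: Replace WHERE with HAVING after the GROUP BY

Corrected query:
SELECT location, MIN(reading) FROM sensors GROUP BY location HAVING MIN(reading) >= 23.1

Result:
location    | MIN(reading)
------------+-------------
Garage      | 25.2        
Lobby       | 69.7        
Server-Room | 71.9        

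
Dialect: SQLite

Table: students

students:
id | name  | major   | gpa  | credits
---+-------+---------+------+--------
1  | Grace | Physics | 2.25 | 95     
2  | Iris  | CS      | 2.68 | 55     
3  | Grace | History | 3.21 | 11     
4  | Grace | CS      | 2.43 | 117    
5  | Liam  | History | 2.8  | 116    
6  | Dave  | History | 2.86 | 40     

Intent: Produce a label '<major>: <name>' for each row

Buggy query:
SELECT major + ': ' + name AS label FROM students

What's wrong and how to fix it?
Bug: SQLite uses || for string concatenation; + coerces text to numbers (yielding 0)

Fix: Use the || operator for string concatenation

Corrected query:
SELECT major || ': ' || name AS label FROM students

Result:
label         
--------------
Physics: Grace
CS: Iris      
History: Grace
CS: Grace     
History: Liam 
History: Dave 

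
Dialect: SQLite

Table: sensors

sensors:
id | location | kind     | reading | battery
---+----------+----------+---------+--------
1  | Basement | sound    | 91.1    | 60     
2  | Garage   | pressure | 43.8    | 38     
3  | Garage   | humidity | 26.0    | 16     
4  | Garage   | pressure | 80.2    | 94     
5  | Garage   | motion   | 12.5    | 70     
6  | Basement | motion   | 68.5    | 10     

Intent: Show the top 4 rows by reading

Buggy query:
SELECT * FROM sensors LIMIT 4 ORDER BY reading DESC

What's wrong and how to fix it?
Bug: ORDER BY cannot follow LIMIT; LIMIT is the final clause

Fix: Sort with ORDER BY, then apply LIMIT

Corrected query:
SELECT * FROM sensors ORDER BY reading DESC LIMIT 4

Result:
id | location | kind     | reading | battery
---+----------+----------+---------+--------
1  | Basement | sound    | 91.1    | 60     
4  | Garage   | pressure | 80.2    | 94     
6  | Basement | motion   | 68.5    | 10     
2  | Garage   | pressure | 43.8    | 38     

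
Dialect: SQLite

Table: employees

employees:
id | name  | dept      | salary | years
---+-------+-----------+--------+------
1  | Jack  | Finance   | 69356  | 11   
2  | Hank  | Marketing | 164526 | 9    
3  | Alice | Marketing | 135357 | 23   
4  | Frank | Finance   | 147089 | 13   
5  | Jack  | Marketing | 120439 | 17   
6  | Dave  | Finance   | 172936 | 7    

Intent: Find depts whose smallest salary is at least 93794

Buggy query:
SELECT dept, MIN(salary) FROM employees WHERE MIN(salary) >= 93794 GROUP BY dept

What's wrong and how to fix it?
Bug: Aggregates like MIN are computed per group after WHERE runs

Fix: Replace WHERE with HAVING after the GROUP BY

Corrected query:
SELECT dept, MIN(salary) FROM employees GROUP BY dept HAVING MIN(salary) >= 93794

Result:
dept      | MIN(salary)
----------+------------
Marketing | 120439     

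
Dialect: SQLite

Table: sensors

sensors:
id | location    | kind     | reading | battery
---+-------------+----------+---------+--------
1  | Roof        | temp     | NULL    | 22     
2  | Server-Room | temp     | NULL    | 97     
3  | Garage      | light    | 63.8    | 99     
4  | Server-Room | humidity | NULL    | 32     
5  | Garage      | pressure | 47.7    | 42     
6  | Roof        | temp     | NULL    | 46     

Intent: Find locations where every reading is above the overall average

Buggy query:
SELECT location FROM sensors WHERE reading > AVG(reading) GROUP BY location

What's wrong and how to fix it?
Bug: AVG() is an aggregate; it can't sit directly in WHERE

Fix: Use a subquery for AVG and a HAVING MIN(...) filter so the condition holds for every row in the group

Corrected query:
SELECT location FROM sensors GROUP BY location HAVING MIN(reading) > (SELECT AVG(reading) FROM sensors)

Result:
(no rows)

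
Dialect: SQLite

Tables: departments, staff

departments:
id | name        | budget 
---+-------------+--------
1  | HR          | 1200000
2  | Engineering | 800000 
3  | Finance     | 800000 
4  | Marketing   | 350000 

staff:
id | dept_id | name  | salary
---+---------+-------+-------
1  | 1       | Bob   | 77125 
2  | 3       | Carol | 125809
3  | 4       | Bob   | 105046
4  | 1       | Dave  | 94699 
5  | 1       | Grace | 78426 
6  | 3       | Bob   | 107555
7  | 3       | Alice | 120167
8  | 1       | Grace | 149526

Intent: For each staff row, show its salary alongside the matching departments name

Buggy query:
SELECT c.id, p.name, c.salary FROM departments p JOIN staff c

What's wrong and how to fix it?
Bug: Missing join condition: each staff row is matched to all departments rows instead of just its own

Fix: Specify the join condition linking the foreign key to the parent id

Corrected query:
SELECT c.id, p.name, c.salary FROM departments p JOIN staff c ON c.dept_id = p.id

Result:
id | name      | salary
---+-----------+-------
1  | HR        | 77125 
2  | Finance   | 125809
3  | Marketing | 105046
4  | HR        | 94699 
5  | HR        | 78426 
6  | Finance   | 107555
7  | Finance   | 120167
8  | HR        | 149526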